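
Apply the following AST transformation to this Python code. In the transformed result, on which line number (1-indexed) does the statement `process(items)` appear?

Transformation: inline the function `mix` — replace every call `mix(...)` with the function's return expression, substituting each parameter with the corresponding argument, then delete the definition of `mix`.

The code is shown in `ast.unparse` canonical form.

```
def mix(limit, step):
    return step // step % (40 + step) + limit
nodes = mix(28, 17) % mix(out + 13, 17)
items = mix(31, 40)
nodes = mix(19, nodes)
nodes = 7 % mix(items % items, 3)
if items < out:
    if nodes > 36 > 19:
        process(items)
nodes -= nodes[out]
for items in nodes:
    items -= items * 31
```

7

Transformed code:
nodes = (17 // 17 % (40 + 17) + 28) % (17 // 17 % (40 + 17) + (out + 13))
items = 40 // 40 % (40 + 40) + 31
nodes = nodes // nodes % (40 + nodes) + 19
nodes = 7 % (3 // 3 % (40 + 3) + items % items)
if items < out:
    if nodes > 36 > 19:
        process(items)
nodes -= nodes[out]
for items in nodes:
    items -= items * 31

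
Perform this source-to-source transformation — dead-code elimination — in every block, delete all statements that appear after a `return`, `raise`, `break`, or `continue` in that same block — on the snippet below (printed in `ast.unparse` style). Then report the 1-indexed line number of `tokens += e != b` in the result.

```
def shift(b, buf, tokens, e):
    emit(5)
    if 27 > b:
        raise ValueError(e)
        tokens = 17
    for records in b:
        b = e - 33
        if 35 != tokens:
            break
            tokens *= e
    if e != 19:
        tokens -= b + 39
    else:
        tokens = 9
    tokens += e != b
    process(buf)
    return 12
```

Transformed code:
def shift(b, buf, tokens, e):
    emit(5)
    if 27 > b:
        raise ValueError(e)
    for records in b:
        b = e - 33
        if 35 != tokens:
            break
    if e != 19:
        tokens -= b + 39
    else:
        tokens = 9
    tokens += e != b
    process(buf)
    return 12

13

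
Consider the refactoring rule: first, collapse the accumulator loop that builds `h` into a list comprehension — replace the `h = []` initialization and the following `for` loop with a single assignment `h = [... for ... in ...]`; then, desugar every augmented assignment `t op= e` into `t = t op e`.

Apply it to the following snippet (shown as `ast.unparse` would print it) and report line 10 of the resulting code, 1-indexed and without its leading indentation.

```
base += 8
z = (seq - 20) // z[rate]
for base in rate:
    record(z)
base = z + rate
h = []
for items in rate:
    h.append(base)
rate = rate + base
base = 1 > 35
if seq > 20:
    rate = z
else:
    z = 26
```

rate = z

Transformed code:
base = base + 8
z = (seq - 20) // z[rate]
for base in rate:
    record(z)
base = z + rate
h = [base for items in rate]
rate = rate + base
base = 1 > 35
if seq > 20:
    rate = z
else:
    z = 26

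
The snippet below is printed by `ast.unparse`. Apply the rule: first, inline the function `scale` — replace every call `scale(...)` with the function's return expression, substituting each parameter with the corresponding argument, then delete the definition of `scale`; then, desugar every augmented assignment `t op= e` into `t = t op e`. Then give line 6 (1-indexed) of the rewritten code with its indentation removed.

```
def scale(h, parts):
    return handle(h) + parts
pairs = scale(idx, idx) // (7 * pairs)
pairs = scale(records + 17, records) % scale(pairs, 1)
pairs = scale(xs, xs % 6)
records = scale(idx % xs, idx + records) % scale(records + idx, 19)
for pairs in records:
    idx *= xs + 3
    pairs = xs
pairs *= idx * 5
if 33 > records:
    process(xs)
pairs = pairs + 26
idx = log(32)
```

Transformed code:
pairs = (handle(idx) + idx) // (7 * pairs)
pairs = (handle(records + 17) + records) % (handle(pairs) + 1)
pairs = handle(xs) + xs % 6
records = (handle(idx % xs) + (idx + records)) % (handle(records + idx) + 19)
for pairs in records:
    idx = idx * (xs + 3)
    pairs = xs
pairs = pairs * (idx * 5)
if 33 > records:
    process(xs)
pairs = pairs + 26
idx = log(32)

idx = idx * (xs + 3)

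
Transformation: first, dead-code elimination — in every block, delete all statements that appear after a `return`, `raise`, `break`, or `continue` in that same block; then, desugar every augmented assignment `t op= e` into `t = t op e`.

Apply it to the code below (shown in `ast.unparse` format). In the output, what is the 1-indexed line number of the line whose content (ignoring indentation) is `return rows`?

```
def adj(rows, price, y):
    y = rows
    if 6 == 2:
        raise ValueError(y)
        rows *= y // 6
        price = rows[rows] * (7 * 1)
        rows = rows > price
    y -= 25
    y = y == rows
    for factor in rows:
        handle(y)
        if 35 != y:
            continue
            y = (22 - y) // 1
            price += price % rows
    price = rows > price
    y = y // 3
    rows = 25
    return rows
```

Transformed code:
def adj(rows, price, y):
    y = rows
    if 6 == 2:
        raise ValueError(y)
    y = y - 25
    y = y == rows
    for factor in rows:
        handle(y)
        if 35 != y:
            continue
    price = rows > price
    y = y // 3
    rows = 25
    return rows

14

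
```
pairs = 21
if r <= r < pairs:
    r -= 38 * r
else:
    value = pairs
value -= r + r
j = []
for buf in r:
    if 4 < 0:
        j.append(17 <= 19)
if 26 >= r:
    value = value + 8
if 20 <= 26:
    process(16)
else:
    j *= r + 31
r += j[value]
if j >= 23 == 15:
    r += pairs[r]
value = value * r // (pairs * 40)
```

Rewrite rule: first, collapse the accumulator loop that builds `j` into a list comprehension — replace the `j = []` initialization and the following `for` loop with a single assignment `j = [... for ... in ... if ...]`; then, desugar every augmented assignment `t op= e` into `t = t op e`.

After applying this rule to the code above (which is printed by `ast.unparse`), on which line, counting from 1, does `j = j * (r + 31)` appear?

Transformed code:
pairs = 21
if r <= r < pairs:
    r = r - 38 * r
else:
    value = pairs
value = value - (r + r)
j = [17 <= 19 for buf in r if 4 < 0]
if 26 >= r:
    value = value + 8
if 20 <= 26:
    process(16)
else:
    j = j * (r + 31)
r = r + j[value]
if j >= 23 == 15:
    r = r + pairs[r]
value = value * r // (pairs * 40)

13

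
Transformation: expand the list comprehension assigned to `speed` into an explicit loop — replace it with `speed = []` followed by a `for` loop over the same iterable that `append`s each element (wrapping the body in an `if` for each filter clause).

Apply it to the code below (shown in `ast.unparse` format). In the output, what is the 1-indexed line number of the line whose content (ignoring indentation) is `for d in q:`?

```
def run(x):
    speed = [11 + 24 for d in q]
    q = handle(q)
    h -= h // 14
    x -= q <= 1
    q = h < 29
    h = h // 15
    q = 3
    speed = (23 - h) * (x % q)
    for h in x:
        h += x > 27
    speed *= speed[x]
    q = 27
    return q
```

Transformed code:
def run(x):
    speed = []
    for d in q:
        speed.append(11 + 24)
    q = handle(q)
    h -= h // 14
    x -= q <= 1
    q = h < 29
    h = h // 15
    q = 3
    speed = (23 - h) * (x % q)
    for h in x:
        h += x > 27
    speed *= speed[x]
    q = 27
    return q

3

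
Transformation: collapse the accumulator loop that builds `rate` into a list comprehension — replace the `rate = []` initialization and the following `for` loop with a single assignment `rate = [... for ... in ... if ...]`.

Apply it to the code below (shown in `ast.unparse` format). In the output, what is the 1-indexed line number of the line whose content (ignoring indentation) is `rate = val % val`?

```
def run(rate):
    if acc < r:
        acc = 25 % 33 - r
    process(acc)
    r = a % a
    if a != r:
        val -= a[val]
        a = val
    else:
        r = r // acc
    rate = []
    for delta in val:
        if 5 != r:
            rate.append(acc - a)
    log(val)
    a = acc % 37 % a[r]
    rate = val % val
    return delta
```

Transformed code:
def run(rate):
    if acc < r:
        acc = 25 % 33 - r
    process(acc)
    r = a % a
    if a != r:
        val -= a[val]
        a = val
    else:
        r = r // acc
    rate = [acc - a for delta in val if 5 != r]
    log(val)
    a = acc % 37 % a[r]
    rate = val % val
    return delta

14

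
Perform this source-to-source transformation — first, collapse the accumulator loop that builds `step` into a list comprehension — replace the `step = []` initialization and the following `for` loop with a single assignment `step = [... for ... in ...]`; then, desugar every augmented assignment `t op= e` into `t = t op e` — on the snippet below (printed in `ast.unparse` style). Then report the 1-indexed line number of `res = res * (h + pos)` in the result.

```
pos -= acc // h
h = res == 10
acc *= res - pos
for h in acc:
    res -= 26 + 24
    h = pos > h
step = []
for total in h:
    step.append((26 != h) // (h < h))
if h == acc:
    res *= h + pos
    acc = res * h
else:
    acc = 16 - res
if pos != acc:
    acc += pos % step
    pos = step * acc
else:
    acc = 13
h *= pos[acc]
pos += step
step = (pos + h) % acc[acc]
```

9

Transformed code:
pos = pos - acc // h
h = res == 10
acc = acc * (res - pos)
for h in acc:
    res = res - (26 + 24)
    h = pos > h
step = [(26 != h) // (h < h) for total in h]
if h == acc:
    res = res * (h + pos)
    acc = res * h
else:
    acc = 16 - res
if pos != acc:
    acc = acc + pos % step
    pos = step * acc
else:
    acc = 13
h = h * pos[acc]
pos = pos + step
step = (pos + h) % acc[acc]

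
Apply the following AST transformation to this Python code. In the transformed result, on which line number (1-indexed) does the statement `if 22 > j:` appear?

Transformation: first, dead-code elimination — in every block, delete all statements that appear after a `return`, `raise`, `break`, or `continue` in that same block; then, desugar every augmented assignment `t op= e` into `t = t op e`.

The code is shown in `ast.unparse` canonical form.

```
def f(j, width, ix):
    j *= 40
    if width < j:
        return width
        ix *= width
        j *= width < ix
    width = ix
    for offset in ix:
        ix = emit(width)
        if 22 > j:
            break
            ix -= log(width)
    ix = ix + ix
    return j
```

Transformed code:
def f(j, width, ix):
    j = j * 40
    if width < j:
        return width
    width = ix
    for offset in ix:
        ix = emit(width)
        if 22 > j:
            break
    ix = ix + ix
    return j

8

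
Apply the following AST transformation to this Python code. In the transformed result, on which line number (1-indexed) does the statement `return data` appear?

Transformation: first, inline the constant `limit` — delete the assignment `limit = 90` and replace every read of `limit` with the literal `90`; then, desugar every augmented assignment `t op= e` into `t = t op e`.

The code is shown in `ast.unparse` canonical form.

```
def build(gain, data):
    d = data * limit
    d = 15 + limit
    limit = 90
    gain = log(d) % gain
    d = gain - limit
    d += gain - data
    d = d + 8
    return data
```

8

Transformed code:
def build(gain, data):
    d = data * 90
    d = 15 + 90
    gain = log(d) % gain
    d = gain - 90
    d = d + (gain - data)
    d = d + 8
    return data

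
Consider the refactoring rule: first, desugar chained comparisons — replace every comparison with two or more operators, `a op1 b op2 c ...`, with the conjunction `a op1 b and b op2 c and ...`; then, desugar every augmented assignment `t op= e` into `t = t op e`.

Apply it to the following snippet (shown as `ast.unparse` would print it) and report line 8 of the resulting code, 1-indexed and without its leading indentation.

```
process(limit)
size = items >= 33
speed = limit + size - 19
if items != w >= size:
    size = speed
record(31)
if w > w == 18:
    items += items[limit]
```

items = items + items[limit]

Transformed code:
process(limit)
size = items >= 33
speed = limit + size - 19
if items != w and w >= size:
    size = speed
record(31)
if w > w and w == 18:
    items = items + items[limit]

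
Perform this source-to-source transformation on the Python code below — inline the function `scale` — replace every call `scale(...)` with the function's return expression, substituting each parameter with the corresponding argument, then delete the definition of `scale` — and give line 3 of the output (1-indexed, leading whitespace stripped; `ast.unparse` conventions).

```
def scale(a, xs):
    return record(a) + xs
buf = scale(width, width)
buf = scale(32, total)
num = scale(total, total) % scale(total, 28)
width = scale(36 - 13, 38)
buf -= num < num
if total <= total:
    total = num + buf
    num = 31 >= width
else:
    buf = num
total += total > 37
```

Transformed code:
buf = record(width) + width
buf = record(32) + total
num = (record(total) + total) % (record(total) + 28)
width = record(36 - 13) + 38
buf -= num < num
if total <= total:
    total = num + buf
    num = 31 >= width
else:
    buf = num
total += total > 37

num = (record(total) + total) % (record(total) + 28)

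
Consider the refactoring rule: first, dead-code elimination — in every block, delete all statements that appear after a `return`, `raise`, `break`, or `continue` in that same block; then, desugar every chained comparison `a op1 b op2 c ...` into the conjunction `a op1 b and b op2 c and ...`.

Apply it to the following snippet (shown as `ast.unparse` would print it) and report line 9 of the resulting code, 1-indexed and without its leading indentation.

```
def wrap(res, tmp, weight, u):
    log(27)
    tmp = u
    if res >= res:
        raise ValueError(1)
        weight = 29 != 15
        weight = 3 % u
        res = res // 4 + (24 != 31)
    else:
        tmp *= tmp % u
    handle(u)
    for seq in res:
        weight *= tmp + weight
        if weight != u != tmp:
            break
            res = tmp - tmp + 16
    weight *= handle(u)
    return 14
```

Transformed code:
def wrap(res, tmp, weight, u):
    log(27)
    tmp = u
    if res >= res:
        raise ValueError(1)
    else:
        tmp *= tmp % u
    handle(u)
    for seq in res:
        weight *= tmp + weight
        if weight != u and u != tmp:
            break
    weight *= handle(u)
    return 14

for seq in res:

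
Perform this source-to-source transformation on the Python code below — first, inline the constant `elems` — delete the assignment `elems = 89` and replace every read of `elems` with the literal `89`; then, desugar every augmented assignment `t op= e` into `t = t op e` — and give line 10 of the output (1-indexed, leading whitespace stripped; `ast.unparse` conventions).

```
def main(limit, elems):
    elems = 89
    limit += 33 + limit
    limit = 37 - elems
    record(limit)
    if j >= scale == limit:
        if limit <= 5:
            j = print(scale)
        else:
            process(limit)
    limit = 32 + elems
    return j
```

Transformed code:
def main(limit, elems):
    limit = limit + (33 + limit)
    limit = 37 - 89
    record(limit)
    if j >= scale == limit:
        if limit <= 5:
            j = print(scale)
        else:
            process(limit)
    limit = 32 + 89
    return j

limit = 32 + 89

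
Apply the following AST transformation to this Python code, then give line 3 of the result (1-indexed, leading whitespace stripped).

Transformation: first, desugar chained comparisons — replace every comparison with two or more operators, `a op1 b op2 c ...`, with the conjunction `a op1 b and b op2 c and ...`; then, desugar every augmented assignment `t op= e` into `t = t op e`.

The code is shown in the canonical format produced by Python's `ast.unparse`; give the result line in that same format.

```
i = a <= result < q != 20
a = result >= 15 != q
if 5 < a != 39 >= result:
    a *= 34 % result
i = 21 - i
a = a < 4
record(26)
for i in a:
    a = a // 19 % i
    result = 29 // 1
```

Transformed code:
i = a <= result and result < q and (q != 20)
a = result >= 15 and 15 != q
if 5 < a and a != 39 and (39 >= result):
    a = a * (34 % result)
i = 21 - i
a = a < 4
record(26)
for i in a:
    a = a // 19 % i
    result = 29 // 1

if 5 < a and a != 39 and (39 >= result):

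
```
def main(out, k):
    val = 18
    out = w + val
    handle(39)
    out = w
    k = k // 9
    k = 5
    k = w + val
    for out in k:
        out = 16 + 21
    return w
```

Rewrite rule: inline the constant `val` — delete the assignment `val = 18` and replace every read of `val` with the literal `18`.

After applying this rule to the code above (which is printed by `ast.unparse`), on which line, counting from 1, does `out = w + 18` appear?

Transformed code:
def main(out, k):
    out = w + 18
    handle(39)
    out = w
    k = k // 9
    k = 5
    k = w + 18
    for out in k:
        out = 16 + 21
    return w

2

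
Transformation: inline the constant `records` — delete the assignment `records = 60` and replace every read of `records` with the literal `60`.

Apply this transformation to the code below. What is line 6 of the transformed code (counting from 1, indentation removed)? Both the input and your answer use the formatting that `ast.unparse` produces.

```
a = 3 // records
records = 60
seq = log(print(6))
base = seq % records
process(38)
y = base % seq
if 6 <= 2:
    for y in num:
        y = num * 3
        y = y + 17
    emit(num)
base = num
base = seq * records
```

if 6 <= 2:

Transformed code:
a = 3 // 60
seq = log(print(6))
base = seq % 60
process(38)
y = base % seq
if 6 <= 2:
    for y in num:
        y = num * 3
        y = y + 17
    emit(num)
base = num
base = seq * 60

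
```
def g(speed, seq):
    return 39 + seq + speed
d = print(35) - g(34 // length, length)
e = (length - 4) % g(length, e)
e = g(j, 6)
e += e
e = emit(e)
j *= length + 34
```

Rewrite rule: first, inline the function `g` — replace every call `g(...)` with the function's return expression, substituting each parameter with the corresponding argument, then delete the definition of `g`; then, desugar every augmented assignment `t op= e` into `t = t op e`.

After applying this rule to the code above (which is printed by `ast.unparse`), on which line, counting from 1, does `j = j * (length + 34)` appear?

6

Transformed code:
d = print(35) - (39 + length + 34 // length)
e = (length - 4) % (39 + e + length)
e = 39 + 6 + j
e = e + e
e = emit(e)
j = j * (length + 34)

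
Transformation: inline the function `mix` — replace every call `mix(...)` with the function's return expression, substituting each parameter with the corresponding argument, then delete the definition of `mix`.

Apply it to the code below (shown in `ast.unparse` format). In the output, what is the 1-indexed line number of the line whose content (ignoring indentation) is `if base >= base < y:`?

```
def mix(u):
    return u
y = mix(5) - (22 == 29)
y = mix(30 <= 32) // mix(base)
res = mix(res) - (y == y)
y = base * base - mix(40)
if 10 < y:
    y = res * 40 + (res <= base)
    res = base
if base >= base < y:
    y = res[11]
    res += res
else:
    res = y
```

Transformed code:
y = 5 - (22 == 29)
y = (30 <= 32) // base
res = res - (y == y)
y = base * base - 40
if 10 < y:
    y = res * 40 + (res <= base)
    res = base
if base >= base < y:
    y = res[11]
    res += res
else:
    res = y

8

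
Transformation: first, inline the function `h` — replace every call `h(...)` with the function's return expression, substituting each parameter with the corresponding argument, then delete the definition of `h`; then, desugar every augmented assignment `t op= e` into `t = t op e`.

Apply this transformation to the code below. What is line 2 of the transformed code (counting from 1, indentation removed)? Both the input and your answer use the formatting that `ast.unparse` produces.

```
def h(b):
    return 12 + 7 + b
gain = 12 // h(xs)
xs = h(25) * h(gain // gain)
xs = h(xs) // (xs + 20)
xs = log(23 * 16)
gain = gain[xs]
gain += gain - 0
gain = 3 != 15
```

xs = (12 + 7 + 25) * (12 + 7 + gain // gain)

Transformed code:
gain = 12 // (12 + 7 + xs)
xs = (12 + 7 + 25) * (12 + 7 + gain // gain)
xs = (12 + 7 + xs) // (xs + 20)
xs = log(23 * 16)
gain = gain[xs]
gain = gain + (gain - 0)
gain = 3 != 15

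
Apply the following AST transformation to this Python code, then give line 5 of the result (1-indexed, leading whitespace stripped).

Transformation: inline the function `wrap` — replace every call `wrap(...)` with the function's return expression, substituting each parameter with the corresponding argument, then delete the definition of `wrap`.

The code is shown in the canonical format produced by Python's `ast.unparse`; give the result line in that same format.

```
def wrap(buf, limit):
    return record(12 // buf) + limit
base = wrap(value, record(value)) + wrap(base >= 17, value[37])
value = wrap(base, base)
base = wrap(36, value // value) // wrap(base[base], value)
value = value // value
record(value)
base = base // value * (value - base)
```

Transformed code:
base = record(12 // value) + record(value) + (record(12 // (base >= 17)) + value[37])
value = record(12 // base) + base
base = (record(12 // 36) + value // value) // (record(12 // base[base]) + value)
value = value // value
record(value)
base = base // value * (value - base)

record(value)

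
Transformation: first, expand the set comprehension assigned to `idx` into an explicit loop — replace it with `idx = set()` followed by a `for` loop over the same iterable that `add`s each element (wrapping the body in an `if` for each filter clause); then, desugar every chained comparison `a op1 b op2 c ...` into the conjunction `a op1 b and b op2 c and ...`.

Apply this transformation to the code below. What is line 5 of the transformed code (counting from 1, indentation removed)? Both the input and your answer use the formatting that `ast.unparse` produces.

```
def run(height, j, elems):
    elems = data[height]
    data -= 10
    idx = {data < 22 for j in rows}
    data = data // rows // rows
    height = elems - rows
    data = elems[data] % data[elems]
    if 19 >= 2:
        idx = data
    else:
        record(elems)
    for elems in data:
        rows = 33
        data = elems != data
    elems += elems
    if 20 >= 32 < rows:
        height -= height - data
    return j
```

Transformed code:
def run(height, j, elems):
    elems = data[height]
    data -= 10
    idx = set()
    for j in rows:
        idx.add(data < 22)
    data = data // rows // rows
    height = elems - rows
    data = elems[data] % data[elems]
    if 19 >= 2:
        idx = data
    else:
        record(elems)
    for elems in data:
        rows = 33
        data = elems != data
    elems += elems
    if 20 >= 32 and 32 < rows:
        height -= height - data
    return j

for j in rows:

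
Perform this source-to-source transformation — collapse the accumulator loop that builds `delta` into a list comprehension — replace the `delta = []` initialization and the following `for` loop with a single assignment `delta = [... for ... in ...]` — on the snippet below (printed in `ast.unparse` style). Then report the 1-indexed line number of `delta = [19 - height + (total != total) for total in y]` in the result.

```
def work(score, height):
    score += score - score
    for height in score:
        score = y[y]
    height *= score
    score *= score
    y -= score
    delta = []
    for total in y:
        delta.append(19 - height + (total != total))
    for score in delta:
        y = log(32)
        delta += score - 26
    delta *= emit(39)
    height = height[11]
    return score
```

Transformed code:
def work(score, height):
    score += score - score
    for height in score:
        score = y[y]
    height *= score
    score *= score
    y -= score
    delta = [19 - height + (total != total) for total in y]
    for score in delta:
        y = log(32)
        delta += score - 26
    delta *= emit(39)
    height = height[11]
    return score

8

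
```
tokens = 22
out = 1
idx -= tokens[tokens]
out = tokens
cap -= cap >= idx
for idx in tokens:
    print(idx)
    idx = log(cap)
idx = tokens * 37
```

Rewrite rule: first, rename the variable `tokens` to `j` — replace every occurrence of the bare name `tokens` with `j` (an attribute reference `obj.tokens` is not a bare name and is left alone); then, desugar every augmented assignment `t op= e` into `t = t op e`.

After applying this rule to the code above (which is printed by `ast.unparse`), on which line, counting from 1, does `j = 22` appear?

1

Transformed code:
j = 22
out = 1
idx = idx - j[j]
out = j
cap = cap - (cap >= idx)
for idx in j:
    print(idx)
    idx = log(cap)
idx = j * 37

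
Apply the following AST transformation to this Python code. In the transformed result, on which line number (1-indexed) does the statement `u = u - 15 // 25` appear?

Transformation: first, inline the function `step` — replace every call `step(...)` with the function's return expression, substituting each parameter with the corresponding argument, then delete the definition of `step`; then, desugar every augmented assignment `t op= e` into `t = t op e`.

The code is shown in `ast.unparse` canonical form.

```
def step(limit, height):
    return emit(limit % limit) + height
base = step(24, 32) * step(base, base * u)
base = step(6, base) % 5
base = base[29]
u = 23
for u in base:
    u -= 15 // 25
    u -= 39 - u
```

Transformed code:
base = (emit(24 % 24) + 32) * (emit(base % base) + base * u)
base = (emit(6 % 6) + base) % 5
base = base[29]
u = 23
for u in base:
    u = u - 15 // 25
    u = u - (39 - u)

6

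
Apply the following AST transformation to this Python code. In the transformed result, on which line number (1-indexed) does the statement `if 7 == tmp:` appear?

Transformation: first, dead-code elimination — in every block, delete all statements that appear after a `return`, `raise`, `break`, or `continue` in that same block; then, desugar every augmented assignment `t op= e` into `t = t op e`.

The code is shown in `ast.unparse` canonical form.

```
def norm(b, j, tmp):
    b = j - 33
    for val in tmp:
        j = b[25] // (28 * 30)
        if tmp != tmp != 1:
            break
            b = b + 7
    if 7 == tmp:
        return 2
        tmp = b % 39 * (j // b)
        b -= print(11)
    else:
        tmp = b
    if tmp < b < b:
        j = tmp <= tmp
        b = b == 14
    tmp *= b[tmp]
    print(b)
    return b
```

7

Transformed code:
def norm(b, j, tmp):
    b = j - 33
    for val in tmp:
        j = b[25] // (28 * 30)
        if tmp != tmp != 1:
            break
    if 7 == tmp:
        return 2
    else:
        tmp = b
    if tmp < b < b:
        j = tmp <= tmp
        b = b == 14
    tmp = tmp * b[tmp]
    print(b)
    return b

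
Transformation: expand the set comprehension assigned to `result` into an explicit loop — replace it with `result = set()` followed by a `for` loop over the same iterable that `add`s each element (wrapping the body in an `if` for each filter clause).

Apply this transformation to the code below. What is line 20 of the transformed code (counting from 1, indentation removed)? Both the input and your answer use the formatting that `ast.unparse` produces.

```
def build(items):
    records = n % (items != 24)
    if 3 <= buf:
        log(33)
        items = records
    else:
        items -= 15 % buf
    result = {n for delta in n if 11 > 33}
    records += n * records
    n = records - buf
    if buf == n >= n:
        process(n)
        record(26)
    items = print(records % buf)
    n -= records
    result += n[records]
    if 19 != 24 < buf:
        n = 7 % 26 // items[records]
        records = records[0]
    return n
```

Transformed code:
def build(items):
    records = n % (items != 24)
    if 3 <= buf:
        log(33)
        items = records
    else:
        items -= 15 % buf
    result = set()
    for delta in n:
        if 11 > 33:
            result.add(n)
    records += n * records
    n = records - buf
    if buf == n >= n:
        process(n)
        record(26)
    items = print(records % buf)
    n -= records
    result += n[records]
    if 19 != 24 < buf:
        n = 7 % 26 // items[records]
        records = records[0]
    return n

if 19 != 24 < buf:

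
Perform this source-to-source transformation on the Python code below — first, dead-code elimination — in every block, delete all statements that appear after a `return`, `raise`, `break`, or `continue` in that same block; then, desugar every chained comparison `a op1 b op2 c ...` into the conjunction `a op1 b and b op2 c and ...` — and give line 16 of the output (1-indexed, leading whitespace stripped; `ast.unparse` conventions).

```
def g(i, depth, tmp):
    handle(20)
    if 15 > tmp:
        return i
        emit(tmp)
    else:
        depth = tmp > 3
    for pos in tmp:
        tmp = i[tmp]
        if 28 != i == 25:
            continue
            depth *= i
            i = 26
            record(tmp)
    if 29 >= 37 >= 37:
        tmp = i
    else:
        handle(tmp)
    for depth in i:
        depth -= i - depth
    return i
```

Transformed code:
def g(i, depth, tmp):
    handle(20)
    if 15 > tmp:
        return i
    else:
        depth = tmp > 3
    for pos in tmp:
        tmp = i[tmp]
        if 28 != i and i == 25:
            continue
    if 29 >= 37 and 37 >= 37:
        tmp = i
    else:
        handle(tmp)
    for depth in i:
        depth -= i - depth
    return i

depth -= i - depth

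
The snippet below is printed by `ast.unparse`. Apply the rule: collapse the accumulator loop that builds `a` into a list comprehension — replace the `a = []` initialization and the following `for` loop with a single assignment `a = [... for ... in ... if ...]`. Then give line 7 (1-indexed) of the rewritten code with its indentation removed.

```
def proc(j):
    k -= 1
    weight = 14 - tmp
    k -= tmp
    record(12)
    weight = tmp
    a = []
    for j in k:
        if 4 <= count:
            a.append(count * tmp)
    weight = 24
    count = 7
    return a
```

a = [count * tmp for j in k if 4 <= count]

Transformed code:
def proc(j):
    k -= 1
    weight = 14 - tmp
    k -= tmp
    record(12)
    weight = tmp
    a = [count * tmp for j in k if 4 <= count]
    weight = 24
    count = 7
    return a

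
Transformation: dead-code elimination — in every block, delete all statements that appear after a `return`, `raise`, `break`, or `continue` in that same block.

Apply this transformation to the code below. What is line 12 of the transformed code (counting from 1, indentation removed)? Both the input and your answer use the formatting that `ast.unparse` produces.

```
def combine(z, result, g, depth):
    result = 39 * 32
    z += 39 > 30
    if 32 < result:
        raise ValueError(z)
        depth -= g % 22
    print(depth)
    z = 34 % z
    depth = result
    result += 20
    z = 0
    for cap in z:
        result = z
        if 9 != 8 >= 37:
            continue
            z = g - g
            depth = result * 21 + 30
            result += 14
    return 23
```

Transformed code:
def combine(z, result, g, depth):
    result = 39 * 32
    z += 39 > 30
    if 32 < result:
        raise ValueError(z)
    print(depth)
    z = 34 % z
    depth = result
    result += 20
    z = 0
    for cap in z:
        result = z
        if 9 != 8 >= 37:
            continue
    return 23

result = z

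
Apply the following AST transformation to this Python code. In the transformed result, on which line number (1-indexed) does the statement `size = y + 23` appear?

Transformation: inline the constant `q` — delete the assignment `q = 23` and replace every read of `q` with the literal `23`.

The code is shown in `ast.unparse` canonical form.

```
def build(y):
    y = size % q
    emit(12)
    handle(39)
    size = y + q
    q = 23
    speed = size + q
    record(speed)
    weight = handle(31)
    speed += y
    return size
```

Transformed code:
def build(y):
    y = size % 23
    emit(12)
    handle(39)
    size = y + 23
    speed = size + 23
    record(speed)
    weight = handle(31)
    speed += y
    return size

5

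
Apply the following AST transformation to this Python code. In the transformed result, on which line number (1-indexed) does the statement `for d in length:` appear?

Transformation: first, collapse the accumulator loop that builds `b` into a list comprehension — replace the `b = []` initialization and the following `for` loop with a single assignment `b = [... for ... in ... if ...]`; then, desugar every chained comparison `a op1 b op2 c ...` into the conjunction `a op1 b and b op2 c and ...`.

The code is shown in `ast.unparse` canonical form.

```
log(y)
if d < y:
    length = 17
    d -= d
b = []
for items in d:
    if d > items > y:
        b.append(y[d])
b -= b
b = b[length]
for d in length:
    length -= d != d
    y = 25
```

Transformed code:
log(y)
if d < y:
    length = 17
    d -= d
b = [y[d] for items in d if d > items and items > y]
b -= b
b = b[length]
for d in length:
    length -= d != d
    y = 25

8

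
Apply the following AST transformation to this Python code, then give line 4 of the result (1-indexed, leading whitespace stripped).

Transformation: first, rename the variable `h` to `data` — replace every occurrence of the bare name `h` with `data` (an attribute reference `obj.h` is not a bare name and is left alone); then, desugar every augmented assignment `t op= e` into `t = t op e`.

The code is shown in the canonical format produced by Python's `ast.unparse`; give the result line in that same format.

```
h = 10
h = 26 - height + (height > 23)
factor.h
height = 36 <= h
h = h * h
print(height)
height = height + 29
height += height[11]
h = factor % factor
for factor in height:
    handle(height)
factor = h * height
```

Transformed code:
data = 10
data = 26 - height + (height > 23)
factor.h
height = 36 <= data
data = data * data
print(height)
height = height + 29
height = height + height[11]
data = factor % factor
for factor in height:
    handle(height)
factor = data * height

height = 36 <= data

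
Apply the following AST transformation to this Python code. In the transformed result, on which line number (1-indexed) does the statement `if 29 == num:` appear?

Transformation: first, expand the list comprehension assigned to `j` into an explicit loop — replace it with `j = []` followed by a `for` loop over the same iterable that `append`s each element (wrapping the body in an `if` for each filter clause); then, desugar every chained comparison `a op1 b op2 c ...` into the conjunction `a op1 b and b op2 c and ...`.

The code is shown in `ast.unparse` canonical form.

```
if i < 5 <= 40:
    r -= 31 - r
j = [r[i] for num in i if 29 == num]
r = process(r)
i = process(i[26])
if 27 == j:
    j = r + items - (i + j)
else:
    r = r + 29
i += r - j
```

Transformed code:
if i < 5 and 5 <= 40:
    r -= 31 - r
j = []
for num in i:
    if 29 == num:
        j.append(r[i])
r = process(r)
i = process(i[26])
if 27 == j:
    j = r + items - (i + j)
else:
    r = r + 29
i += r - j

5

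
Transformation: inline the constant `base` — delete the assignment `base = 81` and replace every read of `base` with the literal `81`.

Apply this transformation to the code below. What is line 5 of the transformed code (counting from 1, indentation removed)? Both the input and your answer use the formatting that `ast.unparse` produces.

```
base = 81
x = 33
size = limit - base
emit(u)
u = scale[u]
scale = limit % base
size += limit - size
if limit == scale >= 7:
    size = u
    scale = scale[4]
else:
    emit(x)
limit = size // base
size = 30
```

scale = limit % 81

Transformed code:
x = 33
size = limit - 81
emit(u)
u = scale[u]
scale = limit % 81
size += limit - size
if limit == scale >= 7:
    size = u
    scale = scale[4]
else:
    emit(x)
limit = size // 81
size = 30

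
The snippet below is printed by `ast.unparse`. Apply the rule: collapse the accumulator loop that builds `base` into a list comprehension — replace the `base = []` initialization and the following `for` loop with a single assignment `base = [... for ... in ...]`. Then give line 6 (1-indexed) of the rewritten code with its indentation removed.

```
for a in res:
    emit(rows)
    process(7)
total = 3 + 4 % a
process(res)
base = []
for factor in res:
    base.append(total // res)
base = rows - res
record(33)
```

base = [total // res for factor in res]

Transformed code:
for a in res:
    emit(rows)
    process(7)
total = 3 + 4 % a
process(res)
base = [total // res for factor in res]
base = rows - res
record(33)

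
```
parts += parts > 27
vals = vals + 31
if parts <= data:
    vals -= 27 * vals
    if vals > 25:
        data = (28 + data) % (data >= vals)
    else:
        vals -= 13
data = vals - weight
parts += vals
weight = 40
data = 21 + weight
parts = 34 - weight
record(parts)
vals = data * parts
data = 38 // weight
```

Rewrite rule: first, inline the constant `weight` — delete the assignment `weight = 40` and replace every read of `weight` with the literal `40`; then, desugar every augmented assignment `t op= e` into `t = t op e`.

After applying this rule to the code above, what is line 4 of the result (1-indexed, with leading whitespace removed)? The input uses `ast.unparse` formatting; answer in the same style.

vals = vals - 27 * vals

Transformed code:
parts = parts + (parts > 27)
vals = vals + 31
if parts <= data:
    vals = vals - 27 * vals
    if vals > 25:
        data = (28 + data) % (data >= vals)
    else:
        vals = vals - 13
data = vals - 40
parts = parts + vals
data = 21 + 40
parts = 34 - 40
record(parts)
vals = data * parts
data = 38 // 40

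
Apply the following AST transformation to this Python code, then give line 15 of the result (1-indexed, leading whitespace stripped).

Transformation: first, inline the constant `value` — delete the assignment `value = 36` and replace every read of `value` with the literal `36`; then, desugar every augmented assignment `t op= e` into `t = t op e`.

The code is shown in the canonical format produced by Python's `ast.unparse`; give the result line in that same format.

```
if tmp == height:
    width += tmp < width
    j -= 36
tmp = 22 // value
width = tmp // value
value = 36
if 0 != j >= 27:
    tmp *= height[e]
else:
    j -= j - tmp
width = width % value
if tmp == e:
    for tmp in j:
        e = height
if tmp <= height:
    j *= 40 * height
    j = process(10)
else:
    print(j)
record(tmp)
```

j = j * (40 * height)

Transformed code:
if tmp == height:
    width = width + (tmp < width)
    j = j - 36
tmp = 22 // 36
width = tmp // 36
if 0 != j >= 27:
    tmp = tmp * height[e]
else:
    j = j - (j - tmp)
width = width % 36
if tmp == e:
    for tmp in j:
        e = height
if tmp <= height:
    j = j * (40 * height)
    j = process(10)
else:
    print(j)
record(tmp)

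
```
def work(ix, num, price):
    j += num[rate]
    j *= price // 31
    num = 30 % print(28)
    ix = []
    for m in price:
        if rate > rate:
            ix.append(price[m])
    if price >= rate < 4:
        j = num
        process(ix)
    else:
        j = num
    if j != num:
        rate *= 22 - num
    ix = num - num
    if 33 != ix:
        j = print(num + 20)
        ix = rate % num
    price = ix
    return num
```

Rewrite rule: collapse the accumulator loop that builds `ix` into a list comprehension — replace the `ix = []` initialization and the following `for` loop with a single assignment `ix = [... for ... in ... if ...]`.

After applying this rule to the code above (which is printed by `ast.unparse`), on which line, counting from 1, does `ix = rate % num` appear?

Transformed code:
def work(ix, num, price):
    j += num[rate]
    j *= price // 31
    num = 30 % print(28)
    ix = [price[m] for m in price if rate > rate]
    if price >= rate < 4:
        j = num
        process(ix)
    else:
        j = num
    if j != num:
        rate *= 22 - num
    ix = num - num
    if 33 != ix:
        j = print(num + 20)
        ix = rate % num
    price = ix
    return num

16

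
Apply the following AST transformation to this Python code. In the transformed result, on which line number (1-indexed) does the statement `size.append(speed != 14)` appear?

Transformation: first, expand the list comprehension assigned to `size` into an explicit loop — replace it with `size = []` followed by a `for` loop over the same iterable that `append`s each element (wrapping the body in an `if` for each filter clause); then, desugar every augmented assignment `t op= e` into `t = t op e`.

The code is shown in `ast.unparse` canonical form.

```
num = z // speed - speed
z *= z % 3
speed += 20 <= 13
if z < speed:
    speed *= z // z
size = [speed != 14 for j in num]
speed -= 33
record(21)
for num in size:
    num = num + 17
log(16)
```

8

Transformed code:
num = z // speed - speed
z = z * (z % 3)
speed = speed + (20 <= 13)
if z < speed:
    speed = speed * (z // z)
size = []
for j in num:
    size.append(speed != 14)
speed = speed - 33
record(21)
for num in size:
    num = num + 17
log(16)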